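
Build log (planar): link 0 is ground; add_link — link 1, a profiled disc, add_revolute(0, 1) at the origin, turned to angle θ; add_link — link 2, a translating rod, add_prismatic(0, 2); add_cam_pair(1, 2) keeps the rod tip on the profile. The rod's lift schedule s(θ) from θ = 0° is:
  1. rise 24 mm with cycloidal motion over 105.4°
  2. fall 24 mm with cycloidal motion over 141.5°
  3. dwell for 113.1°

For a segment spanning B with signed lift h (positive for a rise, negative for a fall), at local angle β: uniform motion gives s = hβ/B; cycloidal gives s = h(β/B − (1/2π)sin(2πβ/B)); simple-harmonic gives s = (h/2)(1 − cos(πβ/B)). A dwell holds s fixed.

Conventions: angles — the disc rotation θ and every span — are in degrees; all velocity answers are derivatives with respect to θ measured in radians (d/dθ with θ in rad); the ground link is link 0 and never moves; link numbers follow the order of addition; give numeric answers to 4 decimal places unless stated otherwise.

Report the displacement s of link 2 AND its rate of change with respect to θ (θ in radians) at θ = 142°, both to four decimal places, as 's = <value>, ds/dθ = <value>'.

seg 1 [0°–105.4°] cycloidal, h=24: full span → s += 24 → s = 24.0000
seg 2 [105.4°–246.9°] cycloidal, h=-24: θ=142° here. β=36.6, B=141.5. -24·(0.2587 − sin(2π·0.2587)/(2π)) = -2.3937 → s = 21.6063
velocity in seg [105.4°–246.9°] (cycloidal), θ in radians: β = 36.6° = 0.6388 rad, B = 141.5° = 2.4696 rad; ds/dθ = (h/B)(1 − cos(2πβ/B)) = ((-24)/2.4696)(1 − cos(2π·0.2587)) = -10.246363 mm/rad

s = 21.6063, ds/dθ = -10.2464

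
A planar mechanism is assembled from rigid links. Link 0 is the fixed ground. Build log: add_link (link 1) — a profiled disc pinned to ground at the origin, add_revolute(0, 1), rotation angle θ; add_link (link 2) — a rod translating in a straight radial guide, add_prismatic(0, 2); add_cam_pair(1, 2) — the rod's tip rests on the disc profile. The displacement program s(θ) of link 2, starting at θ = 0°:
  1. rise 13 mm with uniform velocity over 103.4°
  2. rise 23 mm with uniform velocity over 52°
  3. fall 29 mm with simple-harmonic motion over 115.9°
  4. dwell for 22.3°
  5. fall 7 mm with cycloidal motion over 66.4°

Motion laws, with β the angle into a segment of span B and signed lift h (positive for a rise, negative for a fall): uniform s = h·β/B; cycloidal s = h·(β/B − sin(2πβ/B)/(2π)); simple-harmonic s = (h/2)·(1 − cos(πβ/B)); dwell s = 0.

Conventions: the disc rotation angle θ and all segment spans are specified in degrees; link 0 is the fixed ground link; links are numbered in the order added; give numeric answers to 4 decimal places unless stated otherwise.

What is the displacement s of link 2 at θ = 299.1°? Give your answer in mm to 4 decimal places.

seg 1 [0°–103.4°] uniform, h=13: full span → s += 13 → s = 13.0000
seg 2 [103.4°–155.4°] uniform, h=23: full span → s += 23 → s = 36.0000
seg 3 [155.4°–271.3°] simple-harmonic, h=-29: full span → s += -29 → s = 7.0000
seg 4 [271.3°–293.6°] dwell: s stays 7.0000
seg 5 [293.6°–360°] cycloidal, h=-7: θ=299.1° here. β=5.5, B=66.4. -7·(0.0828 − sin(2π·0.0828)/(2π)) = -0.0258 → s = 6.9742

6.9742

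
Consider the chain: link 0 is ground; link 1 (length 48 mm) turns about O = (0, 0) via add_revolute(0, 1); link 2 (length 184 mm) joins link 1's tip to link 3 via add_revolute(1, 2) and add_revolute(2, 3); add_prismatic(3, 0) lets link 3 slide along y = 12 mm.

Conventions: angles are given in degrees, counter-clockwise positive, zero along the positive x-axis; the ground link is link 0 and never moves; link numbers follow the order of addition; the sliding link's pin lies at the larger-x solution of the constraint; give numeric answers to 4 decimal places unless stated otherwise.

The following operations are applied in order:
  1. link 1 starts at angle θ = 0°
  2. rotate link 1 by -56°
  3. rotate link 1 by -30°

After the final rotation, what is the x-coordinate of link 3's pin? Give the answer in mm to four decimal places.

geometry: r = 48 mm, L = 184 mm, e = 12 mm; θ starts at 0°
rotate link 1 by -56°: θ ← 0° -56° = -56°
rotate link 1 by -30°: θ ← -56° -30° = -86°
crank pin P = (r cos θ, r sin θ) = (3.348311, -47.883074)
h = r sin θ − e = -47.883074 − 12 = -59.883074
x = r cos θ + √(L² − h²) = 3.348311 + 173.982808 = 177.331119

177.3311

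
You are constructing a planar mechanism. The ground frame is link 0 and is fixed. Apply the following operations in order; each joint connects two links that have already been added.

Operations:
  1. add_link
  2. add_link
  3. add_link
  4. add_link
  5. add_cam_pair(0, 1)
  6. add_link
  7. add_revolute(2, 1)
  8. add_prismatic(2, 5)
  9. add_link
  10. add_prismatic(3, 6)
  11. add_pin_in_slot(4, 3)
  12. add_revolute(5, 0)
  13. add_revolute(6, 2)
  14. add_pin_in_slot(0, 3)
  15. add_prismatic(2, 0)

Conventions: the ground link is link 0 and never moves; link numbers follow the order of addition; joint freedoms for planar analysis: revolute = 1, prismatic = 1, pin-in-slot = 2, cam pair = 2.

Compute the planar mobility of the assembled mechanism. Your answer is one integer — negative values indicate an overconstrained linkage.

L=1 J1=0 J2=0
add link → L=2 J1=0 J2=0
add link → L=3 J1=0 J2=0
add link → L=4 J1=0 J2=0
add link → L=5 J1=0 J2=0
C@0,1 dof=2 J2 → L=5 J1=0 J2=1
add link → L=6 J1=0 J2=1
R@2,1 dof=1 J1 → L=6 J1=1 J2=1
P@2,5 dof=1 J1 → L=6 J1=2 J2=1
add link → L=7 J1=2 J2=1
P@3,6 dof=1 J1 → L=7 J1=3 J2=1
PS@4,3 dof=2 J2 → L=7 J1=3 J2=2
R@5,0 dof=1 J1 → L=7 J1=4 J2=2
R@6,2 dof=1 J1 → L=7 J1=5 J2=2
PS@0,3 dof=2 J2 → L=7 J1=5 J2=3
P@2,0 dof=1 J1 → L=7 J1=6 J2=3
M=3(L−1)−2J1−J2=3·6−2·6−3=3

M = 3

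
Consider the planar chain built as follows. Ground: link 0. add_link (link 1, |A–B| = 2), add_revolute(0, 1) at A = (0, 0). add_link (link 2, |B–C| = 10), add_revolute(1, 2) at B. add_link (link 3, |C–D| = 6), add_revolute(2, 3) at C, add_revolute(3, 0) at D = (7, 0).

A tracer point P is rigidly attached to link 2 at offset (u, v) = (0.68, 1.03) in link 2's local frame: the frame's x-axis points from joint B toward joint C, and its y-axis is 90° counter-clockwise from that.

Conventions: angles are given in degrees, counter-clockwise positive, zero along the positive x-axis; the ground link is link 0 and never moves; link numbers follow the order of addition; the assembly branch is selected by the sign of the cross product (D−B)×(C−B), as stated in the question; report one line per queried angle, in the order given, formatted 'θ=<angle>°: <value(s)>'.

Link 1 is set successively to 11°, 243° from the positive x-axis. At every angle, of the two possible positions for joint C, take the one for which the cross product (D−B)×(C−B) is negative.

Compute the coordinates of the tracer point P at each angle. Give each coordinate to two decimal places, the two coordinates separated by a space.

A=(0,0), D=(7.00,0)
θ=11°: B = A + 2.00·(cos11°, sin11°) = (1.9633, 0.3816)
θ=11°: |BD| = 5.0512
θ=11°: circle(B,10.00) ∩ circle(D,6.00): a=8.8607, h=4.6354
θ=11°:   candidates: C₊=(11.1489,4.3344) cross=23.414; C₋=(10.4485,-4.9100) cross=-23.414
θ=11°:   branch - wants cross < 0 → take C=(10.4485,-4.9100) (cross=-23.414)
θ=11°: ex = (C−B)/|BC| = (0.8485,-0.5292); ey = (0.5292,0.8485)
θ=11°: P = B + 0.68·ex + 1.03·ey = (3.0853,0.8958)
θ=243°: B = A + 2.00·(cos243°, sin243°) = (-0.9080, -1.7820)
θ=243°: |BD| = 8.1063
θ=243°: circle(B,10.00) ∩ circle(D,6.00): a=8.0007, h=5.9991
θ=243°:   candidates: C₊=(5.5782,5.8291) cross=48.630; C₋=(8.2158,-5.8755) cross=-48.630
θ=243°:   branch - wants cross < 0 → take C=(8.2158,-5.8755) (cross=-48.630)
θ=243°: ex = (C−B)/|BC| = (0.9124,-0.4094); ey = (0.4094,0.9124)
θ=243°: P = B + 0.68·ex + 1.03·ey = (0.1341,-1.1206)

θ=11°: 3.09 0.90
θ=243°: 0.13 -1.12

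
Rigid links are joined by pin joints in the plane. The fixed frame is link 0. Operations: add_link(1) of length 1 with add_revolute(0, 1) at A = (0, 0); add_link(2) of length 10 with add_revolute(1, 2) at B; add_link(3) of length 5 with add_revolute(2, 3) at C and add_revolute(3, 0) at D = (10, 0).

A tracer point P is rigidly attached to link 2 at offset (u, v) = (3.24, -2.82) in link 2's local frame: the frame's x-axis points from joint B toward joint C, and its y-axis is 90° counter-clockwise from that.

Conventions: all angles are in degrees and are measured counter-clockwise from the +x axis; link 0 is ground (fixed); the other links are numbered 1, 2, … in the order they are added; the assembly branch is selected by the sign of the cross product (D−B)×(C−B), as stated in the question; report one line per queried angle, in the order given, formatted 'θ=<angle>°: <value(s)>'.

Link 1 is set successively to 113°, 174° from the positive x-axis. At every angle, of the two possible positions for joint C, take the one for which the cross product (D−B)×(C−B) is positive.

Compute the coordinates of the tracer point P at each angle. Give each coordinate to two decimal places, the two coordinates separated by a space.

A=(0,0), D=(10.00,0)
θ=113°: B = A + 1.00·(cos113°, sin113°) = (-0.3907, 0.9205)
θ=113°: |BD| = 10.4314
θ=113°: circle(B,10.00) ∩ circle(D,5.00): a=8.8106, h=4.7300
θ=113°:   candidates: C₊=(8.8029,4.8546) cross=49.341; C₋=(7.9681,-4.5685) cross=-49.341
θ=113°:   branch + wants cross > 0 → take C=(8.8029,4.8546) (cross=49.341)
θ=113°: ex = (C−B)/|BC| = (0.9194,0.3934); ey = (-0.3934,0.9194)
θ=113°: P = B + 3.24·ex + -2.82·ey = (3.6974,-0.3975)
θ=174°: B = A + 1.00·(cos174°, sin174°) = (-0.9945, 0.1045)
θ=174°: |BD| = 10.9950
θ=174°: circle(B,10.00) ∩ circle(D,5.00): a=8.9081, h=4.5437
θ=174°:   candidates: C₊=(7.9564,4.5633) cross=49.958; C₋=(7.8700,-4.5236) cross=-49.958
θ=174°:   branch + wants cross > 0 → take C=(7.9564,4.5633) (cross=49.958)
θ=174°: ex = (C−B)/|BC| = (0.8951,0.4459); ey = (-0.4459,0.8951)
θ=174°: P = B + 3.24·ex + -2.82·ey = (3.1630,-0.9750)

θ=113°: 3.70 -0.40
θ=174°: 3.16 -0.97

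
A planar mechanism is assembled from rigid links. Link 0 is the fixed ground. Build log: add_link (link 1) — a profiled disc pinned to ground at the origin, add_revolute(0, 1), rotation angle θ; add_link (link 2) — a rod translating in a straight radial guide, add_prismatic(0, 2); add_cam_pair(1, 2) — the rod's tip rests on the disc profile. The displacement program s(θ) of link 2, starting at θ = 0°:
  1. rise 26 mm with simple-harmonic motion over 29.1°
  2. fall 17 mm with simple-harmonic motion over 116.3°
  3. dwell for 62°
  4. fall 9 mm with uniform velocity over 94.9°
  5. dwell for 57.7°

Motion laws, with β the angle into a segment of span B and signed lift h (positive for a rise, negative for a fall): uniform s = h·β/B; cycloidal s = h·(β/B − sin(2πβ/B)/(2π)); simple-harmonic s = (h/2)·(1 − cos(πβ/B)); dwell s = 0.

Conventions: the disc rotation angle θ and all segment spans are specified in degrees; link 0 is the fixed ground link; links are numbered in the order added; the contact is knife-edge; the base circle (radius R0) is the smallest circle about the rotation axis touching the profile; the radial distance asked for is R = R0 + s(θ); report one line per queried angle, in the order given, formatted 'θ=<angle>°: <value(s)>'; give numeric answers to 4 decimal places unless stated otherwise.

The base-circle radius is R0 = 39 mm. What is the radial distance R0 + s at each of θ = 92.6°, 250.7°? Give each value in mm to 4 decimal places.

seg 1 [0°–29.1°] simple-harmonic, h=26: full span → s += 26 → s = 26.0000
seg 2 [29.1°–145.4°] simple-harmonic, h=-17: θ=92.6° here. β=63.5, B=116.3. -17/2·(1 − cos(π·0.5460)) = -9.7241 → s = 16.2759
seg 2 [29.1°–145.4°] simple-harmonic, h=-17: full span → s += -17 → s = 9.0000
seg 3 [145.4°–207.4°] dwell: s stays 9.0000
seg 4 [207.4°–302.3°] uniform, h=-9: θ=250.7° here. β=43.3, B=94.9. -9·43.3/94.9 = -4.1064 → s = 4.8936
θ=92.6°: R = R0 + s = 39 + 16.2759 = 55.2759
θ=250.7°: R = R0 + s = 39 + 4.8936 = 43.8936

θ=92.6°: 55.2759
θ=250.7°: 43.8936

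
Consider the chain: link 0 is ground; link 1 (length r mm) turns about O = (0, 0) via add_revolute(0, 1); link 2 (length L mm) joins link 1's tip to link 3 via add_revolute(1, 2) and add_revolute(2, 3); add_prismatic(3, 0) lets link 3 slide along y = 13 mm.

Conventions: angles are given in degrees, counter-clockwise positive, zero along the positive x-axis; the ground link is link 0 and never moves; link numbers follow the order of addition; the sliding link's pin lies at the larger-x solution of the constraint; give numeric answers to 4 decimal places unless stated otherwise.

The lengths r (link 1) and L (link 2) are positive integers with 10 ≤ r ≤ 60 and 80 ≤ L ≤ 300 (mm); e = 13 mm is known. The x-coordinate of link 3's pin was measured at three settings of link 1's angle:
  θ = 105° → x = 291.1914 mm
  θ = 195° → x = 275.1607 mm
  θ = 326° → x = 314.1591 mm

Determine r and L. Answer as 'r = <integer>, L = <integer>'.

constraint per measurement: (x − r cos θ)² + (r sin θ − e)² = L²
subtracting the θ₁ and θ₂ equations cancels the r² and L² terms:
r = (x₁² − x₂²) / (2[(x₁cos θ₁ + e sin θ₁) − (x₂cos θ₂ + e sin θ₂)]) = 22.0001 → r = 22
L² = (x₁ − r cos θ₁)² + (r sin θ₁ − e)² = 88209.0206 → L = 297.0000 → L = 297
check at θ₃=326°: x = 314.1591 (printed 314.1591) ✓

r = 22, L = 297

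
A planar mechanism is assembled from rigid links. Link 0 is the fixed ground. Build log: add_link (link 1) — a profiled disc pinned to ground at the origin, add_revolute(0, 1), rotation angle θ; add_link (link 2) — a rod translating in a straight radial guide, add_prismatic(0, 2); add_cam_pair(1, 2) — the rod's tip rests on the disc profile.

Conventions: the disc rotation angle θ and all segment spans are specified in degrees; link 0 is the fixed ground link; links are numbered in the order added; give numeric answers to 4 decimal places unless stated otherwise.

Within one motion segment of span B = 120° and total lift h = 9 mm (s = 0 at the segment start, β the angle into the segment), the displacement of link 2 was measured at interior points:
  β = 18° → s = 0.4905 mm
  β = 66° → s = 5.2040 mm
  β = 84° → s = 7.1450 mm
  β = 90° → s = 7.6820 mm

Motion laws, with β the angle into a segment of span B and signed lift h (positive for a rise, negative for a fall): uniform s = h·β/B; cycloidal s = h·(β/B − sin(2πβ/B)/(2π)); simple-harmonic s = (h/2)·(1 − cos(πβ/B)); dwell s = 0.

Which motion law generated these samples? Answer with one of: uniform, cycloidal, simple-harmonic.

candidates at β/B = r: uniform s = h·r (linear in β); cycloidal s = h·(r − sin(2πr)/(2π)); simple-harmonic s = (h/2)(1 − cos(πr))
β=18°: printed 0.4905 | uniform 1.3500, cycloidal 0.1912, simple-harmonic 0.4905
β=66°: printed 5.2040 | uniform 4.9500, cycloidal 5.3926, simple-harmonic 5.2040
β=84°: printed 7.1450 | uniform 6.3000, cycloidal 7.6623, simple-harmonic 7.1450
β=90°: printed 7.6820 | uniform 6.7500, cycloidal 8.1824, simple-harmonic 7.6820
only one law matches every sample → simple-harmonic

simple-harmonic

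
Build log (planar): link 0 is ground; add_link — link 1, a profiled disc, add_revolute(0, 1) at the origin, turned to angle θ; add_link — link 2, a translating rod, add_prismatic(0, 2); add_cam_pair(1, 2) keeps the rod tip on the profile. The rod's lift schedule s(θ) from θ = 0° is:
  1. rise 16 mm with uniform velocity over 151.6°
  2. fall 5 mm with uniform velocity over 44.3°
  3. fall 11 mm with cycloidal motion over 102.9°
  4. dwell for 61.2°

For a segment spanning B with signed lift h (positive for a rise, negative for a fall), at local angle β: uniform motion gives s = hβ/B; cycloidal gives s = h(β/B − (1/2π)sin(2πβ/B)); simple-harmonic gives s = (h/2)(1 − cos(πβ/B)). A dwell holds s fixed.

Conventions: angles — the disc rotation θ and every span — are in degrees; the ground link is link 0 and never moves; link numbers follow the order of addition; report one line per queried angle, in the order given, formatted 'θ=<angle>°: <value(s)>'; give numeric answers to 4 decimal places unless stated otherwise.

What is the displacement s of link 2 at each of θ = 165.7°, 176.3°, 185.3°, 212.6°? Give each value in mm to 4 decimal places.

seg 1 [0°–151.6°] uniform, h=16: full span → s += 16 → s = 16.0000
seg 2 [151.6°–195.9°] uniform, h=-5: θ=165.7° here. β=14.1, B=44.3. -5·14.1/44.3 = -1.5914 → s = 14.4086
seg 2 [151.6°–195.9°] uniform, h=-5: θ=176.3° here. β=24.7, B=44.3. -5·24.7/44.3 = -2.7878 → s = 13.2122
seg 2 [151.6°–195.9°] uniform, h=-5: θ=185.3° here. β=33.7, B=44.3. -5·33.7/44.3 = -3.8036 → s = 12.1964
seg 2 [151.6°–195.9°] uniform, h=-5: full span → s += -5 → s = 11.0000
seg 3 [195.9°–298.8°] cycloidal, h=-11: θ=212.6° here. β=16.7, B=102.9. -11·(0.1623 − sin(2π·0.1623)/(2π)) = -0.2937 → s = 10.7063

θ=165.7°: 14.4086
θ=176.3°: 13.2122
θ=185.3°: 12.1964
θ=212.6°: 10.7063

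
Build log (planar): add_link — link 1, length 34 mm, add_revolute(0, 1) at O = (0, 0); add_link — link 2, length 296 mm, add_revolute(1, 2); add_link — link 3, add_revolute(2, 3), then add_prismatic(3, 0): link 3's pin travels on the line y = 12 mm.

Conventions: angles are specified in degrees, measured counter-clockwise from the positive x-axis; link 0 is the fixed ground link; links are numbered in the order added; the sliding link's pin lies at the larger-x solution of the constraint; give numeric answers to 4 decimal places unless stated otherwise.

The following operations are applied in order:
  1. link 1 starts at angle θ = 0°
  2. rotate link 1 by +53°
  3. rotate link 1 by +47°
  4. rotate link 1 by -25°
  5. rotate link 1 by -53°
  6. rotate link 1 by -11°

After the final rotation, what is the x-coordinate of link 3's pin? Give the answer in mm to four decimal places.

geometry: r = 34 mm, L = 296 mm, e = 12 mm; θ starts at 0°
rotate link 1 by +53°: θ ← 0° +53° = 53°
rotate link 1 by +47°: θ ← 53° +47° = 100°
rotate link 1 by -25°: θ ← 100° -25° = 75°
rotate link 1 by -53°: θ ← 75° -53° = 22°
rotate link 1 by -11°: θ ← 22° -11° = 11°
crank pin P = (r cos θ, r sin θ) = (33.375324, 6.487506)
h = r sin θ − e = 6.487506 − 12 = -5.512494
x = r cos θ + √(L² − h²) = 33.375324 + 295.948665 = 329.323989

329.3240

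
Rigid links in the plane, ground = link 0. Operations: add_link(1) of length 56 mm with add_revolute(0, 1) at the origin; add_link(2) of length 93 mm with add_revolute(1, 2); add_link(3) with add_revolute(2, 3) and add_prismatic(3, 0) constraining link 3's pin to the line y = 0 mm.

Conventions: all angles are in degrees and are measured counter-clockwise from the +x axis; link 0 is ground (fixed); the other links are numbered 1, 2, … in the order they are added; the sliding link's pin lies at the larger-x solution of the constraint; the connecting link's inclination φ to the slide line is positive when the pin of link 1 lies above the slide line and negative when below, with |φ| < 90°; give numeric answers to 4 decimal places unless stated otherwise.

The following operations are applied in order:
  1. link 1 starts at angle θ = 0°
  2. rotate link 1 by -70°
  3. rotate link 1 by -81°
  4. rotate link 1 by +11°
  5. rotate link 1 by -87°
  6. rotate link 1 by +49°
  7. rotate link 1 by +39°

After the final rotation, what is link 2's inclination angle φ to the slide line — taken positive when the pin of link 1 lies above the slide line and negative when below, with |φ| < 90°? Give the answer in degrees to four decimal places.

geometry: r = 56 mm, L = 93 mm, e = 0 mm; θ starts at 0°
rotate link 1 by -70°: θ ← 0° -70° = -70°
rotate link 1 by -81°: θ ← -70° -81° = -151°
rotate link 1 by +11°: θ ← -151° +11° = -140°
rotate link 1 by -87°: θ ← -140° -87° = -227°
rotate link 1 by +49°: θ ← -227° +49° = -178°
rotate link 1 by +39°: θ ← -178° +39° = -139°
h = r sin θ − e = -36.739306 − 0 = -36.739306
sin φ = h / L = -36.739306 / 93 = -0.39504630
φ = arcsin(-0.39504630) = -23.268862°

-23.2689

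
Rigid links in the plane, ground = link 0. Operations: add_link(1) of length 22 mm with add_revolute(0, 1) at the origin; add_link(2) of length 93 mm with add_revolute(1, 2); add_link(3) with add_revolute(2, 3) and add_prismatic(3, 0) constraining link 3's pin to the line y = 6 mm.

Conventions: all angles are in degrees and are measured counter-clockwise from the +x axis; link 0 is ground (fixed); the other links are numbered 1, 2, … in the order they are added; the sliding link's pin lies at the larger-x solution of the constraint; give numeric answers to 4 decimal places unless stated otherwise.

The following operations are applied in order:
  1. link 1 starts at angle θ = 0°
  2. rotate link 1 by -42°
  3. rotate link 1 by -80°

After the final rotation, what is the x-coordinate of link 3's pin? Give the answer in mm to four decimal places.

geometry: r = 22 mm, L = 93 mm, e = 6 mm; θ starts at 0°
rotate link 1 by -42°: θ ← 0° -42° = -42°
rotate link 1 by -80°: θ ← -42° -80° = -122°
crank pin P = (r cos θ, r sin θ) = (-11.658224, -18.657058)
h = r sin θ − e = -18.657058 − 6 = -24.657058
x = r cos θ + √(L² − h²) = -11.658224 + 89.671788 = 78.013564

78.0136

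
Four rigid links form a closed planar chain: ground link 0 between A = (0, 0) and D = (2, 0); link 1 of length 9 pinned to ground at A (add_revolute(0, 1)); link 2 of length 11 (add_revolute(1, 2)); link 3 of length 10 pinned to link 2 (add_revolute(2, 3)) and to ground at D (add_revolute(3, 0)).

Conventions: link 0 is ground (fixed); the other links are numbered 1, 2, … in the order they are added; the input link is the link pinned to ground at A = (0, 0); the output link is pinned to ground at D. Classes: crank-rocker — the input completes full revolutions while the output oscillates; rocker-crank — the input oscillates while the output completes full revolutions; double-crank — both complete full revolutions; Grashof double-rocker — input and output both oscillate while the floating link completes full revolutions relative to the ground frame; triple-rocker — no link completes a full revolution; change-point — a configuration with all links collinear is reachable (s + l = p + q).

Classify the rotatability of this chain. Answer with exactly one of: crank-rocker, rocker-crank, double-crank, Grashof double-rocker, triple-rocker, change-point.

lengths: ground=2, input=9, coupler=11, output=10
sorted: s=2 (shortest), l=11 (longest), p+q=19
s + l = 13 vs p + q = 19
s + l < p + q (Grashof) with shortest = ground link → double-crank

double-crank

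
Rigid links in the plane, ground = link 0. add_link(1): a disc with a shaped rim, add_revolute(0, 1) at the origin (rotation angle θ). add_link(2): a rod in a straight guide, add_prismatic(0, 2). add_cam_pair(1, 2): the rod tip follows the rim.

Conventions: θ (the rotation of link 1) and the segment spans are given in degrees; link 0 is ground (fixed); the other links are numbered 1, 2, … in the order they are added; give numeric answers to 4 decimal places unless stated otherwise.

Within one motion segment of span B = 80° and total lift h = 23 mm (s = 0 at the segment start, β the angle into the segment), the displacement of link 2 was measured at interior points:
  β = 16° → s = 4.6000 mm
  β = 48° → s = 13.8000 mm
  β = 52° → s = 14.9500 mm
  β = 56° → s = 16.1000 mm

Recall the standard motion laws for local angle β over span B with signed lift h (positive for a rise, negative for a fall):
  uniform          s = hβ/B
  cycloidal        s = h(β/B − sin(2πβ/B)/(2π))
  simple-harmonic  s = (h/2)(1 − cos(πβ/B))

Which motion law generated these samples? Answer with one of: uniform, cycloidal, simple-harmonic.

candidates at β/B = r: uniform s = h·r (linear in β); cycloidal s = h·(r − sin(2πr)/(2π)); simple-harmonic s = (h/2)(1 − cos(πr))
β=16°: printed 4.6000 | uniform 4.6000, cycloidal 1.1186, simple-harmonic 2.1963
β=48°: printed 13.8000 | uniform 13.8000, cycloidal 15.9516, simple-harmonic 15.0537
β=52°: printed 14.9500 | uniform 14.9500, cycloidal 17.9115, simple-harmonic 16.7209
β=56°: printed 16.1000 | uniform 16.1000, cycloidal 19.5814, simple-harmonic 18.2595
only one law matches every sample → uniform

uniform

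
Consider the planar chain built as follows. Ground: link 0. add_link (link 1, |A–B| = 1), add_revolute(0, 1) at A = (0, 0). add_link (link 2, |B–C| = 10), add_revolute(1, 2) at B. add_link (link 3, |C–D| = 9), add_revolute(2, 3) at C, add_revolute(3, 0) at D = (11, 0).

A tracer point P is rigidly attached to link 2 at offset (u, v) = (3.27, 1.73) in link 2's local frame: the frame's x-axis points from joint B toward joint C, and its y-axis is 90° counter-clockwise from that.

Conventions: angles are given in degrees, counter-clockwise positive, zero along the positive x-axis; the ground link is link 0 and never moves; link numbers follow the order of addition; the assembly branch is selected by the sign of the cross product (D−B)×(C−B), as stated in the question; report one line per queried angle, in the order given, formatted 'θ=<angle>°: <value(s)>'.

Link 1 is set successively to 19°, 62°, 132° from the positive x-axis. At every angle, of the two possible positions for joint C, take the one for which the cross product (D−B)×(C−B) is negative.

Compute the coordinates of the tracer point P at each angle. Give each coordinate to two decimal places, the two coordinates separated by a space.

A=(0,0), D=(11.00,0)
θ=19°: B = A + 1.00·(cos19°, sin19°) = (0.9455, 0.3256)
θ=19°: |BD| = 10.0598
θ=19°: circle(B,10.00) ∩ circle(D,9.00): a=5.9742, h=8.0193
θ=19°:   candidates: C₊=(7.1762,8.1473) cross=80.672; C₋=(6.6571,-7.8828) cross=-80.672
θ=19°:   branch - wants cross < 0 → take C=(6.6571,-7.8828) (cross=-80.672)
θ=19°: ex = (C−B)/|BC| = (0.5712,-0.8208); ey = (0.8208,0.5712)
θ=19°: P = B + 3.27·ex + 1.73·ey = (4.2333,-1.3705)
θ=62°: B = A + 1.00·(cos62°, sin62°) = (0.4695, 0.8829)
θ=62°: |BD| = 10.5675
θ=62°: circle(B,10.00) ∩ circle(D,9.00): a=6.1827, h=7.8596
θ=62°:   candidates: C₊=(7.2873,8.1985) cross=83.057; C₋=(5.9739,-7.4658) cross=-83.057
θ=62°:   branch - wants cross < 0 → take C=(5.9739,-7.4658) (cross=-83.057)
θ=62°: ex = (C−B)/|BC| = (0.5504,-0.8349); ey = (0.8349,0.5504)
θ=62°: P = B + 3.27·ex + 1.73·ey = (3.7137,-0.8948)
θ=132°: B = A + 1.00·(cos132°, sin132°) = (-0.6691, 0.7431)
θ=132°: |BD| = 11.6928
θ=132°: circle(B,10.00) ∩ circle(D,9.00): a=6.6589, h=7.4605
θ=132°:   candidates: C₊=(6.4504,7.7654) cross=87.234; C₋=(5.5021,-7.1255) cross=-87.234
θ=132°:   branch - wants cross < 0 → take C=(5.5021,-7.1255) (cross=-87.234)
θ=132°: ex = (C−B)/|BC| = (0.6171,-0.7869); ey = (0.7869,0.6171)
θ=132°: P = B + 3.27·ex + 1.73·ey = (2.7101,-0.7623)

θ=19°: 4.23 -1.37
θ=62°: 3.71 -0.89
θ=132°: 2.71 -0.76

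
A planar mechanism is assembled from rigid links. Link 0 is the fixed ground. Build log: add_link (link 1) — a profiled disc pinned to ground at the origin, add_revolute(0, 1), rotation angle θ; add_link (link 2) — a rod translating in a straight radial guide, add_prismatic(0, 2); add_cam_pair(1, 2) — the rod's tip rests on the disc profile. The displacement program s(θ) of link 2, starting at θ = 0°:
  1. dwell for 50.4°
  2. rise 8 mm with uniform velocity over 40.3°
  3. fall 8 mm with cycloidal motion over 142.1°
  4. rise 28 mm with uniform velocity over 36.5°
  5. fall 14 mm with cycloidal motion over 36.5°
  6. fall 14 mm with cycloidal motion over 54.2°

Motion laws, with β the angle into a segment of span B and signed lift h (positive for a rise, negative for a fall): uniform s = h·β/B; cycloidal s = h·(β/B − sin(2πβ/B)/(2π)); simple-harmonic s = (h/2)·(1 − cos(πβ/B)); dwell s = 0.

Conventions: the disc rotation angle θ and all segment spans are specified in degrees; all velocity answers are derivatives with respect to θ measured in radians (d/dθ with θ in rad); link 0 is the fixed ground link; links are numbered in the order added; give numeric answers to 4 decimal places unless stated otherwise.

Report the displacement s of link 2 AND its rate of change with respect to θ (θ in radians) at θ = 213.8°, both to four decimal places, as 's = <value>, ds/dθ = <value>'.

seg 1 [0°–50.4°] dwell: s stays 0.0000
seg 2 [50.4°–90.7°] uniform, h=8: full span → s += 8 → s = 8.0000
seg 3 [90.7°–232.8°] cycloidal, h=-8: θ=213.8° here. β=123.1, B=142.1. -8·(0.8663 − sin(2π·0.8663)/(2π)) = -7.8785 → s = 0.1215
velocity in seg [90.7°–232.8°] (cycloidal), θ in radians: β = 123.1° = 2.1485 rad, B = 142.1° = 2.4801 rad; ds/dθ = (h/B)(1 − cos(2πβ/B)) = ((-8)/2.4801)(1 − cos(2π·0.8663)) = -1.072931 mm/rad

s = 0.1215, ds/dθ = -1.0729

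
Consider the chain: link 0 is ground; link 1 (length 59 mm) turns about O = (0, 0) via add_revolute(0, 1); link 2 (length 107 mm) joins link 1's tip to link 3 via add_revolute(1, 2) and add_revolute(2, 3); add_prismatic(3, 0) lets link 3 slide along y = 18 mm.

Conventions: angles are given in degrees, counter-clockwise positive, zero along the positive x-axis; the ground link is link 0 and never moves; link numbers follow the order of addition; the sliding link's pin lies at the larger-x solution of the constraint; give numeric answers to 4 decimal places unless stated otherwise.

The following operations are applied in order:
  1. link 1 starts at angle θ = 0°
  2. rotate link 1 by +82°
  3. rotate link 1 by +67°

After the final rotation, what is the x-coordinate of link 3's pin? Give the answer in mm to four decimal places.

geometry: r = 59 mm, L = 107 mm, e = 18 mm; θ starts at 0°
rotate link 1 by +82°: θ ← 0° +82° = 82°
rotate link 1 by +67°: θ ← 82° +67° = 149°
crank pin P = (r cos θ, r sin θ) = (-50.572871, 30.387246)
h = r sin θ − e = 30.387246 − 18 = 12.387246
x = r cos θ + √(L² − h²) = -50.572871 + 106.280554 = 55.707683

55.7077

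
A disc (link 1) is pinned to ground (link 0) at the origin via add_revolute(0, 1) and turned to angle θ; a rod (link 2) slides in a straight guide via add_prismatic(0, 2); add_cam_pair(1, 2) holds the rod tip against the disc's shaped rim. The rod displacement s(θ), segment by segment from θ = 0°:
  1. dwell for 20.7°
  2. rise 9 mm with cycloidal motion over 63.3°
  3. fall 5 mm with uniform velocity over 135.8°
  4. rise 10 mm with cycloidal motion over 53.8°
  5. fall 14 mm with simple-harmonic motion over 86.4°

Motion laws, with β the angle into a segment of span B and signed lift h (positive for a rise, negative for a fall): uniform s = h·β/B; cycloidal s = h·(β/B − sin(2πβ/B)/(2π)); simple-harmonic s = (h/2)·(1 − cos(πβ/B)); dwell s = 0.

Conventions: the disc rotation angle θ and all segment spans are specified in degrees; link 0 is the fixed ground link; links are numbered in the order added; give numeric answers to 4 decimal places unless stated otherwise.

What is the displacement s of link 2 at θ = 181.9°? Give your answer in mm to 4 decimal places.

segment 1 (0° to 20.7°, dwell): s unchanged at 0.0000
segment 2 (20.7° to 84°, cycloidal, h = 9) is passed completely: s = 0.0000 + (9) = 9.0000
θ = 181.9° falls in segment 3 (84° to 219.8°, uniform, h = -5): β = 181.9 − 84 = 97.9°, B = 135.8°; Δs = -5·97.9/135.8 = -3.6046; s = 9.0000 − 3.6046 = 5.3954

5.3954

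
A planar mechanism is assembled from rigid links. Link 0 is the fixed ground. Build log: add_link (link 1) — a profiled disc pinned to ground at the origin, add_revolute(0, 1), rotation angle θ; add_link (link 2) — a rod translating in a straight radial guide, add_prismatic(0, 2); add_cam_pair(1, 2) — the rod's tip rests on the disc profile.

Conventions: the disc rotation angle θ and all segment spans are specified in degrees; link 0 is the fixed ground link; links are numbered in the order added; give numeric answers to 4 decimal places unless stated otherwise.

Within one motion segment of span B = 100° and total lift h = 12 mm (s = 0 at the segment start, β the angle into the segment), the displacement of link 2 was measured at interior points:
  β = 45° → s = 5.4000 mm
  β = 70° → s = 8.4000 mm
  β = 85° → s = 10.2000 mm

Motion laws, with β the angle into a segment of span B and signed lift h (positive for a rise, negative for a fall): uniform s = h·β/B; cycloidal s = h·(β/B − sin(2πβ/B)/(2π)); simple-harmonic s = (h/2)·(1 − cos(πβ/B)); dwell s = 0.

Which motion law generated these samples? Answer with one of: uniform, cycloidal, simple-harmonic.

candidates at β/B = r: uniform s = h·r (linear in β); cycloidal s = h·(r − sin(2πr)/(2π)); simple-harmonic s = (h/2)(1 − cos(πr))
β=45°: printed 5.4000 | uniform 5.4000, cycloidal 4.8098, simple-harmonic 5.0614
β=70°: printed 8.4000 | uniform 8.4000, cycloidal 10.2164, simple-harmonic 9.5267
β=85°: printed 10.2000 | uniform 10.2000, cycloidal 11.7451, simple-harmonic 11.3460
only one law matches every sample → uniform

uniform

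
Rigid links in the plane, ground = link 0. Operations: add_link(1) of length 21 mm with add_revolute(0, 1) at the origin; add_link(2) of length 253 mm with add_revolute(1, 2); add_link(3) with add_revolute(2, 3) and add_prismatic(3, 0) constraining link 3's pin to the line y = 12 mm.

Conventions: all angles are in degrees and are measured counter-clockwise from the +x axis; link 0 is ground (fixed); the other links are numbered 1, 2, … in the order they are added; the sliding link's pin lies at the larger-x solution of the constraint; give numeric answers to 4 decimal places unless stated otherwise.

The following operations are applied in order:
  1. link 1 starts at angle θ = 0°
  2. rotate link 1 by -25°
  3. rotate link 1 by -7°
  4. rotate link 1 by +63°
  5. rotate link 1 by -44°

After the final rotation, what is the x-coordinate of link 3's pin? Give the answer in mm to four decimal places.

geometry: r = 21 mm, L = 253 mm, e = 12 mm; θ starts at 0°
rotate link 1 by -25°: θ ← 0° -25° = -25°
rotate link 1 by -7°: θ ← -25° -7° = -32°
rotate link 1 by +63°: θ ← -32° +63° = 31°
rotate link 1 by -44°: θ ← 31° -44° = -13°
crank pin P = (r cos θ, r sin θ) = (20.461771, -4.723972)
h = r sin θ − e = -4.723972 − 12 = -16.723972
x = r cos θ + √(L² − h²) = 20.461771 + 252.446645 = 272.908417

272.9084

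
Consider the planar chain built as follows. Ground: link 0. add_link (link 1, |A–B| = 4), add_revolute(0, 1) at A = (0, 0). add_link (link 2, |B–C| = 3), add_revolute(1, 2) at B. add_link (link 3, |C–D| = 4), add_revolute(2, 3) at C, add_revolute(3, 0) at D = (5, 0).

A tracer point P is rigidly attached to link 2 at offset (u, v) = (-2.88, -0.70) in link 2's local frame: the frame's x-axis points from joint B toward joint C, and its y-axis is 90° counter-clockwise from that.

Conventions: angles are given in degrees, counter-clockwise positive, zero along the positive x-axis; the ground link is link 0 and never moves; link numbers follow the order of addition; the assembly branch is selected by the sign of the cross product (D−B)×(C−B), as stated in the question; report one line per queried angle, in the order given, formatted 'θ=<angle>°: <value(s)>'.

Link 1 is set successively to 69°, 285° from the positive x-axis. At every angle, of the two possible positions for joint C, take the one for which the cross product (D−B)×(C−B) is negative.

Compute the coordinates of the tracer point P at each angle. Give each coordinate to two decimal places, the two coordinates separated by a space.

A=(0,0), D=(5.00,0)
θ=69°: B = A + 4.00·(cos69°, sin69°) = (1.4335, 3.7343)
θ=69°: |BD| = 5.1638
θ=69°: circle(B,3.00) ∩ circle(D,4.00): a=1.9041, h=2.3182
θ=69°:   candidates: C₊=(4.4251,3.9585) cross=11.971; C₋=(1.0721,0.7562) cross=-11.971
θ=69°:   branch - wants cross < 0 → take C=(1.0721,0.7562) (cross=-11.971)
θ=69°: ex = (C−B)/|BC| = (-0.1204,-0.9927); ey = (0.9927,-0.1204)
θ=69°: P = B + -2.88·ex + -0.70·ey = (1.0855,6.6777)
θ=285°: B = A + 4.00·(cos285°, sin285°) = (1.0353, -3.8637)
θ=285°: |BD| = 5.5360
θ=285°: circle(B,3.00) ∩ circle(D,4.00): a=2.1358, h=2.1068
θ=285°:   candidates: C₊=(1.0945,-0.8643) cross=11.663; C₋=(4.0352,-3.8819) cross=-11.663
θ=285°:   branch - wants cross < 0 → take C=(4.0352,-3.8819) (cross=-11.663)
θ=285°: ex = (C−B)/|BC| = (1.0000,-0.0061); ey = (0.0061,1.0000)
θ=285°: P = B + -2.88·ex + -0.70·ey = (-1.8489,-4.5462)

θ=69°: 1.09 6.68
θ=285°: -1.85 -4.55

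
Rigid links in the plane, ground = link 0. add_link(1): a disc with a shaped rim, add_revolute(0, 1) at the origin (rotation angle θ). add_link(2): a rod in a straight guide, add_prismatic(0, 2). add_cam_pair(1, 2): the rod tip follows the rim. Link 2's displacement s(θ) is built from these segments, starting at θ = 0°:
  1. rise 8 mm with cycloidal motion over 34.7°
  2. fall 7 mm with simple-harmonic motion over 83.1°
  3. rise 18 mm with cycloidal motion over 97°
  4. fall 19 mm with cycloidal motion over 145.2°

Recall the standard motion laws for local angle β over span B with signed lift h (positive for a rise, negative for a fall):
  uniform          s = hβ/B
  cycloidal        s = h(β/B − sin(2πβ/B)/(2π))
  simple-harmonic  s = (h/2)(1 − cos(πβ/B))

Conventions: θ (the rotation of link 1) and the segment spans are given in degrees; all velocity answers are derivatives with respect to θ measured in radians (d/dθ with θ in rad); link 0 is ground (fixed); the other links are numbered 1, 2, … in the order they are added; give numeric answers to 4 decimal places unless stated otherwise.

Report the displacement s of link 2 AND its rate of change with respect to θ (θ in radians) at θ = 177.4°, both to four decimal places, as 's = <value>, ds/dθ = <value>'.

segment 1 (0° to 34.7°, cycloidal, h = 8) is passed completely: s = 0.0000 + (8) = 8.0000
segment 2 (34.7° to 117.8°, simple-harmonic, h = -7) is passed completely: s = 8.0000 + (-7) = 1.0000
θ = 177.4° falls in segment 3 (117.8° to 214.8°, cycloidal, h = 18): β = 177.4 − 117.8 = 59.6°, B = 97°; Δs = 18·(0.6144 − sin(2π·0.6144)/(2π)) = 12.9466; s = 1.0000 + 12.9466 = 13.9466
velocity in seg [117.8°–214.8°] (cycloidal), θ in radians: β = 59.6° = 1.0402 rad, B = 97° = 1.6930 rad; ds/dθ = (h/B)(1 − cos(2πβ/B)) = (18/1.6930)(1 − cos(2π·0.6144)) = 18.632541 mm/rad

s = 13.9466, ds/dθ = 18.6325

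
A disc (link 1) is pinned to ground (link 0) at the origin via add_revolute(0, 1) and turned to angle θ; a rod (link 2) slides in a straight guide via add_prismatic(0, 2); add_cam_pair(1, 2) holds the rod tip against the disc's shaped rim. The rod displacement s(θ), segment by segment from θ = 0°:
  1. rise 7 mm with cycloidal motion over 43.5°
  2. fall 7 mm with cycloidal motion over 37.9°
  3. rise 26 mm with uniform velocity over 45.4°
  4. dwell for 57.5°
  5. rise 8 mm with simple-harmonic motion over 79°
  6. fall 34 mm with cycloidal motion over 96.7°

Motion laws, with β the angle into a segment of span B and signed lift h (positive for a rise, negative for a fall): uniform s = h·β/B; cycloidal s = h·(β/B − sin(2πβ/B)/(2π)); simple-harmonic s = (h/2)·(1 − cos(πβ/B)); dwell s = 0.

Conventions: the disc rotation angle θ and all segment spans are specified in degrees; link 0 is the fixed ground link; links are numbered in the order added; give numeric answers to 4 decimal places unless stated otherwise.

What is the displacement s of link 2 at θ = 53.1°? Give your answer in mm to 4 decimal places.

segment 1 (0° to 43.5°, cycloidal, h = 7) is passed completely: s = 0.0000 + (7) = 7.0000
θ = 53.1° falls in segment 2 (43.5° to 81.4°, cycloidal, h = -7): β = 53.1 − 43.5 = 9.6°, B = 37.9°; Δs = -7·(0.2533 − sin(2π·0.2533)/(2π)) = -0.6592; s = 7.0000 − 0.6592 = 6.3408

6.3408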